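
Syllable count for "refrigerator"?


Word: "refrigerator"
Syllable breakdown: re · frig · er · a · tor
Counting: 5 parts
= 5 syllables


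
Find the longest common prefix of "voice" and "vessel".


Word 1: "voice"
Word 2: "vessel"
Comparing from start:
  Pos 0: 'v' == 'v'
  Pos 1: 'o' != 'e' (stop)
LCP = "v" (length 1)


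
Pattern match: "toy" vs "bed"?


Pattern of "toy": [0, 1, 2]
Pattern of "bed": [0, 1, 2]
Patterns match
Same pattern = Yes


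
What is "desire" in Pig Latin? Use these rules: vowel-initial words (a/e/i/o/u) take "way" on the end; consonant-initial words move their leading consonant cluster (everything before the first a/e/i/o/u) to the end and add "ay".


Word: "desire"
Starts with consonant(s) → move to end, add 'ay'
Consonant cluster: "d"
Pig Latin = "esireday"


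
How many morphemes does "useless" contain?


Word: "useless"
Morphemes: use / -less
Each morpheme carries meaning
= 2 morphemes


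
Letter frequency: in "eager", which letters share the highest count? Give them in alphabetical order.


Word: "eager"
Letter counts:
  'a': 1
  'e': 2
  'g': 1
  'r': 1
Maximum count = 2
Most frequent = 'e' (2 times each)


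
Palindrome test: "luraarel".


Word: "luraarel"
Reversed: "leraarul"
Forward == Backward? luraarel != leraarul
Palindrome = No


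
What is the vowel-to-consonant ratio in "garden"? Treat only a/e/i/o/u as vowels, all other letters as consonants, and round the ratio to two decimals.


Word: "garden"
Vowels (a,e,i,o,u): 2
Consonants: 4
Ratio = 2/4
= 0.50


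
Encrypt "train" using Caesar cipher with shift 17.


Word: "train"
Shift: 17
Each letter → (letter + shift) mod 26:
  't' (19) + 17 = 10 → 'k'
  'r' (17) + 17 = 8 → 'i'
  'a' (0) + 17 = 17 → 'r'
  'i' (8) + 17 = 25 → 'z'
  'n' (13) + 17 = 4 → 'e'
Result = "kirze"


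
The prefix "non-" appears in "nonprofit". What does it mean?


Prefix: non-
As in: nonprofit -> non- + profit
Meaning = not


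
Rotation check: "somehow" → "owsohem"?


Word: "somehow", Candidate: "owsohem"
Method: check if candidate is substring of word+word
"somehowsomehow" contains "owsohem"? No
Is rotation = No


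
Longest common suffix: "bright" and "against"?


Word 1: "bright"
Word 2: "against"
Comparing from end:
  Pos -1: 't' == 't'
  Pos -2: 'h' != 's' (stop)
LCS = "t" (length 1)


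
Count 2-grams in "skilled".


Word: "skilled" (length 7)
Number of 2-grams = length - 2 + 1 = 7 - 2 + 1
= 6


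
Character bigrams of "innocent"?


Word: "innocent" (length 8)
Number of bigrams = 8 - 2 + 1 = 7
  Position 0: "in"
  Position 1: "nn"
  Position 2: "no"
  Position 3: "oc"
  Position 4: "ce"
  Position 5: "en"
  Position 6: "nt"
Bigrams = "in", "nn", "no", "oc", "ce", "en", "nt"


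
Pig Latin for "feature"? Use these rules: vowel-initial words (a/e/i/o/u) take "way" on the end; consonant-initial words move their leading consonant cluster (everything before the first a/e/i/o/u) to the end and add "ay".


Word: "feature"
Starts with consonant(s) → move to end, add 'ay'
Consonant cluster: "f"
Pig Latin = "eaturefay"


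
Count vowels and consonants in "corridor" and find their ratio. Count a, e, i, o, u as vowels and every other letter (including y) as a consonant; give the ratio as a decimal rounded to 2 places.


Word: "corridor"
Vowels (a,e,i,o,u): 3
Consonants: 5
Ratio = 3/5
= 0.60


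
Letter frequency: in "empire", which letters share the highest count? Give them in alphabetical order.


Word: "empire"
Letter counts:
  'e': 2
  'i': 1
  'm': 1
  'p': 1
  'r': 1
Maximum count = 2
Most frequent = 'e' (2 times each)


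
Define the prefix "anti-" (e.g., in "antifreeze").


Prefix: anti-
As in: antifreeze -> anti- + freeze
Meaning = against


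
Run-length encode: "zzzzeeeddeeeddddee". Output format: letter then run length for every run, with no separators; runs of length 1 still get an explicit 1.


String: "zzzzeeeddeeeddddee"
Scanning for consecutive runs:
  'z' x 4
  'e' x 3
  'd' x 2
  'e' x 3
  'd' x 4
  'e' x 2
RLE = "z4e3d2e3d4e2"


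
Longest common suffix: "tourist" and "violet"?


Word 1: "tourist"
Word 2: "violet"
Comparing from end:
  Pos -1: 't' == 't'
  Pos -2: 's' != 'e' (stop)
LCS = "t" (length 1)


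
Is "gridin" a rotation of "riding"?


Word: "riding", Candidate: "gridin"
Method: check if candidate is substring of word+word
"ridingriding" contains "gridin"? Yes
Is rotation = Yes


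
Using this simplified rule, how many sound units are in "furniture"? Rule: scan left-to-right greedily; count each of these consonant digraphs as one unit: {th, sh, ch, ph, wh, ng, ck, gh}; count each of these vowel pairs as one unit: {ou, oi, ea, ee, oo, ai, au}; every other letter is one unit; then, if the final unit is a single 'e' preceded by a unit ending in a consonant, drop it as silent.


Word: "furniture" (9 letters)
Left-to-right scan:
  [1] 'f' (letter)
  [2] 'u' (letter)
  [3] 'r' (letter)
  [4] 'n' (letter)
  [5] 'i' (letter)
  [6] 't' (letter)
  [7] 'u' (letter)
  [8] 'r' (letter)
  [9] 'e' (letter)
Units from scan: 9
Final unit is 'e' after a consonant -> drop as silent (-1)
Sound units = 8 units


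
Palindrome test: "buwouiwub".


Word: "buwouiwub"
Reversed: "buwiuowub"
Forward == Backward? buwouiwub != buwiuowub
Palindrome = No


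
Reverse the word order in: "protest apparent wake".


Original: "protest apparent wake"
Words (1..n): protest | apparent | wake
Reversed (n..1): wake | apparent | protest
Result = "wake apparent protest"


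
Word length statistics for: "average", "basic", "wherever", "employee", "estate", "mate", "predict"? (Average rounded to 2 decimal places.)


Lengths: "average"=7, "basic"=5, "wherever"=8, "employee"=8, "estate"=6, "mate"=4, "predict"=7
Sum = 45, Count = 7
Average = 45/7 = 6.43
= avg=6.43, min=4, max=8


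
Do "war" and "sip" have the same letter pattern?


Pattern of "war": [0, 1, 2]
Pattern of "sip": [0, 1, 2]
Patterns match
Same pattern = Yes


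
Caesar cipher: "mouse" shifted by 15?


Word: "mouse"
Shift: 15
Each letter → (letter + shift) mod 26:
  'm' (12) + 15 = 1 → 'b'
  'o' (14) + 15 = 3 → 'd'
  'u' (20) + 15 = 9 → 'j'
  's' (18) + 15 = 7 → 'h'
  'e' (4) + 15 = 19 → 't'
Result = "bdjht"


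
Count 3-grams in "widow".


Word: "widow" (length 5)
Number of 3-grams = length - 3 + 1 = 5 - 3 + 1
= 3


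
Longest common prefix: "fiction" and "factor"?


Word 1: "fiction"
Word 2: "factor"
Comparing from start:
  Pos 0: 'f' == 'f'
  Pos 1: 'i' != 'a' (stop)
LCP = "f" (length 1)


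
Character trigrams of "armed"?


Word: "armed" (length 5)
Number of trigrams = 5 - 3 + 1 = 3
  Position 0: "arm"
  Position 1: "rme"
  Position 2: "med"
Trigrams = "arm", "rme", "med"


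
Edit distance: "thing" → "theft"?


Word 1: "thing" (length 5)
Word 2: "theft" (length 5)
One optimal edit sequence (insert/delete/substitute each cost 1):
  1. keep 't'
  2. keep 'h'
  3. substitute 'i' -> 'e'  (+1)
  4. substitute 'n' -> 'f'  (+1)
  5. substitute 'g' -> 't'  (+1)
Total edit operations: 3
Edit distance = 3


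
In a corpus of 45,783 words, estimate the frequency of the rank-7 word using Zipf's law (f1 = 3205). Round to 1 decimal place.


Zipf's law: f(r) = f(1) / r
f(1) = 3205
f(7) = 3205 / 7
= 457.9 occurrences


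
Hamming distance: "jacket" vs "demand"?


Comparing character by character (same length = 6):
  Pos 0: 'j' vs 'd' !=
  Pos 1: 'a' vs 'e' !=
  Pos 2: 'c' vs 'm' !=
  Pos 3: 'k' vs 'a' !=
  Pos 4: 'e' vs 'n' !=
  Pos 5: 't' vs 'd' !=
Hamming distance = 6


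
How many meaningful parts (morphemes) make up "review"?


Word: "review"
Morphemes: re- | view
Each morpheme carries meaning
= 2 morphemes


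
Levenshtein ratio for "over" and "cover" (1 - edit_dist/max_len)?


Word 1: "over" (length 4)
Word 2: "cover" (length 5)
One optimal edit sequence:
  1. insert 'c'  (+1)
  2. keep 'o'
  3. keep 'v'
  4. keep 'e'
  5. keep 'r'
Edit distance = 1
Max length = max(4, 5) = 5
Similarity = 1 - 1/5
= 0.8000


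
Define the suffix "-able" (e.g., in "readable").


Suffix: -able
Example: readable (read + -able)
Meaning = capable of


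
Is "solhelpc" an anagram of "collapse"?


Word 1: "collapse" → sorted: acellops
Word 2: "solhelpc" → sorted: cehllops
Same letters? acellops != cehllops
Anagram = No


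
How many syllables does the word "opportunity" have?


Word: "opportunity"
Syllable breakdown: op | por | tu | ni | ty
Counting: 5 parts
= 5 syllables


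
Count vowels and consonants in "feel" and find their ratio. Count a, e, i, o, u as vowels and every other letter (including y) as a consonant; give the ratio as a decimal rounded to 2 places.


Word: "feel"
Vowels (a,e,i,o,u): 2
Consonants: 2
Ratio = 2/2
= 1.00


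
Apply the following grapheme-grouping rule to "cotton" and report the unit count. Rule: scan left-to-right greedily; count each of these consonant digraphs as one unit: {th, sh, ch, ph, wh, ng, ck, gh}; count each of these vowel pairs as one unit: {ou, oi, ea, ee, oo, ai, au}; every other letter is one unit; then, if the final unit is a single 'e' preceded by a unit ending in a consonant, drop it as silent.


Word: "cotton" (6 letters)
Left-to-right scan:
  (1) 'c' (letter)
  (2) 'o' (letter)
  (3) 't' (letter)
  (4) 't' (letter)
  (5) 'o' (letter)
  (6) 'n' (letter)
Units from scan: 6
Sound units = 6 units


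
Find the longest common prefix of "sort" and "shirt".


Word 1: "sort"
Word 2: "shirt"
Comparing from start:
  Pos 0: 's' == 's'
  Pos 1: 'o' != 'h' (stop)
LCP = "s" (length 1)


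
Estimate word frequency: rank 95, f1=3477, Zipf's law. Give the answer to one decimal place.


Zipf's law: f(r) = f(1) / r
f(1) = 3477
f(95) = 3477 / 95
= 36.6 occurrences


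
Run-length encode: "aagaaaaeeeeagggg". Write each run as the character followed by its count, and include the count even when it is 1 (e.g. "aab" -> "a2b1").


String: "aagaaaaeeeeagggg"
Scanning for consecutive runs:
  'a' x 2
  'g' x 1
  'a' x 4
  'e' x 4
  'a' x 1
  'g' x 4
RLE = "a2g1a4e4a1g4"


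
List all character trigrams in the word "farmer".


Word: "farmer" (length 6)
Number of trigrams = 6 - 3 + 1 = 4
  Position 0: "far"
  Position 1: "arm"
  Position 2: "rme"
  Position 3: "mer"
Trigrams = "far", "arm", "rme", "mer"


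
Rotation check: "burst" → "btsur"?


Word: "burst", Candidate: "btsur"
Method: check if candidate is substring of word+word
"burstburst" contains "btsur"? No
Is rotation = No


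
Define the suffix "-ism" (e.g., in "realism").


Suffix: -ism
Example: realism = real + -ism
Meaning = belief / practice


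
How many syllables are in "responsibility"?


Word: "responsibility"
Syllable breakdown: re / spon / si / bil / i / ty
Counting: 6 parts
= 6 syllables


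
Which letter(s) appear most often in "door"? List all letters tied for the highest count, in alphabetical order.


Word: "door"
Letter counts:
  'd': 1
  'o': 2
  'r': 1
Maximum count = 2
Most frequent = 'o' (2 times each)


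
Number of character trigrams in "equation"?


Word: "equation" (length 8)
Number of 3-grams = length - 3 + 1 = 8 - 3 + 1
= 6


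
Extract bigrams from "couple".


Word: "couple" (length 6)
Number of bigrams = 6 - 2 + 1 = 5
  Position 0: "co"
  Position 1: "ou"
  Position 2: "up"
  Position 3: "pl"
  Position 4: "le"
Bigrams = "co", "ou", "up", "pl", "le"


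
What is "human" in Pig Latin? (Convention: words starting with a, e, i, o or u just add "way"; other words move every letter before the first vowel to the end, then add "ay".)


Word: "human"
Starts with consonant(s) → move to end, add 'ay'
Consonant cluster: "h"
Pig Latin = "umanhay"


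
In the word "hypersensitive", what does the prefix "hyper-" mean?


Prefix: hyper-
Example: hypersensitive = hyper- + sensitive
Meaning = over / excessive


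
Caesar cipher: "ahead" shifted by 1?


Word: "ahead"
Shift: 1
Each letter → (letter + shift) mod 26:
  'a' (0) + 1 = 1 → 'b'
  'h' (7) + 1 = 8 → 'i'
  'e' (4) + 1 = 5 → 'f'
  'a' (0) + 1 = 1 → 'b'
  'd' (3) + 1 = 4 → 'e'
Result = "bifbe"


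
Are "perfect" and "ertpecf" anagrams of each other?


Word 1: "perfect" → sorted: ceefprt
Word 2: "ertpecf" → sorted: ceefprt
Same letters? ceefprt == ceefprt
Anagram = Yes


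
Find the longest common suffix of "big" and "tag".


Word 1: "big"
Word 2: "tag"
Comparing from end:
  Pos -1: 'g' == 'g'
  Pos -2: 'i' != 'a' (stop)
LCS = "g" (length 1)


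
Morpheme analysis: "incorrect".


Word: "incorrect"
Morphemes: in- + correct
Each morpheme carries meaning
= 2 morphemes


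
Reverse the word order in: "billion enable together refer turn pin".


Original: "billion enable together refer turn pin"
Words (1..n): billion | enable | together | refer | turn | pin
Reversed (n..1): pin | turn | refer | together | enable | billion
Result = "pin turn refer together enable billion"


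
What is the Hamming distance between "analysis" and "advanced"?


Comparing character by character (same length = 8):
  Pos 0: 'a' vs 'a' =
  Pos 1: 'n' vs 'd' !=
  Pos 2: 'a' vs 'v' !=
  Pos 3: 'l' vs 'a' !=
  Pos 4: 'y' vs 'n' !=
  Pos 5: 's' vs 'c' !=
  Pos 6: 'i' vs 'e' !=
  Pos 7: 's' vs 'd' !=
Hamming distance = 7


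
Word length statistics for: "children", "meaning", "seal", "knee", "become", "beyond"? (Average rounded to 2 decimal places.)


Lengths: "children"=8, "meaning"=7, "seal"=4, "knee"=4, "become"=6, "beyond"=6
Sum = 35, Count = 6
Average = 35/6 = 5.83
= avg=5.83, min=4, max=8


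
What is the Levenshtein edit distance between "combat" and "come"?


Word 1: "combat" (length 6)
Word 2: "come" (length 4)
One optimal edit sequence (insert/delete/substitute each cost 1):
  1. keep 'c'
  2. keep 'o'
  3. keep 'm'
  4. delete 'b'  (+1)
  5. delete 'a'  (+1)
  6. substitute 't' -> 'e'  (+1)
Total edit operations: 3
Edit distance = 3


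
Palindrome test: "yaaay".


Word: "yaaay"
Reversed: "yaaay"
Forward == Backward? yaaay == yaaay
Palindrome = Yes


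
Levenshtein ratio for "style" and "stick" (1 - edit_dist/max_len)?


Word 1: "style" (length 5)
Word 2: "stick" (length 5)
One optimal edit sequence:
  1. keep 's'
  2. keep 't'
  3. substitute 'y' -> 'i'  (+1)
  4. substitute 'l' -> 'c'  (+1)
  5. substitute 'e' -> 'k'  (+1)
Edit distance = 3
Max length = max(5, 5) = 5
Similarity = 1 - 3/5
= 0.4000


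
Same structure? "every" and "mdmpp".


Pattern of "every": [0, 1, 0, 2, 3]
Pattern of "mdmpp": [0, 1, 0, 2, 2]
Patterns do not match
Same pattern = No


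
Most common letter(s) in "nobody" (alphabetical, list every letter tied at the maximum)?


Word: "nobody"
Letter counts:
  'b': 1
  'd': 1
  'n': 1
  'o': 2
  'y': 1
Maximum count = 2
Most frequent = 'o' (2 times each)


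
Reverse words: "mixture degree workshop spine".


Original: "mixture degree workshop spine"
Words (1..n): mixture | degree | workshop | spine
Reversed (n..1): spine | workshop | degree | mixture
Result = "spine workshop degree mixture"


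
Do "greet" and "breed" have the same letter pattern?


Pattern of "greet": [0, 1, 2, 2, 3]
Pattern of "breed": [0, 1, 2, 2, 3]
Patterns match
Same pattern = Yes


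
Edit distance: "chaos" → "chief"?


Word 1: "chaos" (length 5)
Word 2: "chief" (length 5)
One optimal edit sequence (insert/delete/substitute each cost 1):
  1. keep 'c'
  2. keep 'h'
  3. substitute 'a' -> 'i'  (+1)
  4. substitute 'o' -> 'e'  (+1)
  5. substitute 's' -> 'f'  (+1)
Total edit operations: 3
Edit distance = 3


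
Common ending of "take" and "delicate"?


Word 1: "take"
Word 2: "delicate"
Comparing from end:
  Pos -1: 'e' == 'e'
  Pos -2: 'k' != 't' (stop)
LCS = "e" (length 1)


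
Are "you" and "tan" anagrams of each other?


Word 1: "you" → sorted: ouy
Word 2: "tan" → sorted: ant
Same letters? ouy != ant
Anagram = No


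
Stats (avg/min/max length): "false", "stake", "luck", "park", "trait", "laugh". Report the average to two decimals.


Lengths: "false"=5, "stake"=5, "luck"=4, "park"=4, "trait"=5, "laugh"=5
Sum = 28, Count = 6
Average = 28/6 = 4.67
= avg=4.67, min=4, max=5


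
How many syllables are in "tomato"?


Word: "tomato"
Syllable breakdown: to | ma | to
Counting: 3 parts
= 3 syllables


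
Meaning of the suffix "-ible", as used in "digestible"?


Suffix: -ible
Example: digestible (digest + -ible)
Meaning = capable of


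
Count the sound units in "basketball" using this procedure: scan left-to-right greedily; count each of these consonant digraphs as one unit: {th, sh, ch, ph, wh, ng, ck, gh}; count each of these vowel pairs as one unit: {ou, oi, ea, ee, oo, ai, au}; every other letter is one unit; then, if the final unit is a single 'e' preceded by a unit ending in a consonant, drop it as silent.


Word: "basketball" (10 letters)
Left-to-right scan:
  1. 'b' (letter)
  2. 'a' (letter)
  3. 's' (letter)
  4. 'k' (letter)
  5. 'e' (letter)
  6. 't' (letter)
  7. 'b' (letter)
  8. 'a' (letter)
  9. 'l' (letter)
  10. 'l' (letter)
Units from scan: 10
Sound units = 10 units


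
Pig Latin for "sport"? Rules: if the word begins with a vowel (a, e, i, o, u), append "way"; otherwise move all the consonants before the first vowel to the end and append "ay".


Word: "sport"
Starts with consonant(s) → move to end, add 'ay'
Consonant cluster: "sp"
Pig Latin = "ortspay"


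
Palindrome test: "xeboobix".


Word: "xeboobix"
Reversed: "xiboobex"
Forward == Backward? xeboobix != xiboobex
Palindrome = No


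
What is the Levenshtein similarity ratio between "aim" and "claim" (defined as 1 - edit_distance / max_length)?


Word 1: "aim" (length 3)
Word 2: "claim" (length 5)
One optimal edit sequence:
  1. insert 'c'  (+1)
  2. insert 'l'  (+1)
  3. keep 'a'
  4. keep 'i'
  5. keep 'm'
Edit distance = 2
Max length = max(3, 5) = 5
Similarity = 1 - 2/5
= 0.6000


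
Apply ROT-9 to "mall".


Word: "mall"
Shift: 9
Each letter → (letter + shift) mod 26:
  'm' (12) + 9 = 21 → 'v'
  'a' (0) + 9 = 9 → 'j'
  'l' (11) + 9 = 20 → 'u'
  'l' (11) + 9 = 20 → 'u'
Result = "vjuu"


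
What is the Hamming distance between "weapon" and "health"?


Comparing character by character (same length = 6):
  Pos 0: 'w' vs 'h' !=
  Pos 1: 'e' vs 'e' =
  Pos 2: 'a' vs 'a' =
  Pos 3: 'p' vs 'l' !=
  Pos 4: 'o' vs 't' !=
  Pos 5: 'n' vs 'h' !=
Hamming distance = 4


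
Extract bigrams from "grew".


Word: "grew" (length 4)
Number of bigrams = 4 - 2 + 1 = 3
  Position 0: "gr"
  Position 1: "re"
  Position 2: "ew"
Bigrams = "gr", "re", "ew"


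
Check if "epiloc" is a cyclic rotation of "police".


Word: "police", Candidate: "epiloc"
Method: check if candidate is substring of word+word
"policepolice" contains "epiloc"? No
Is rotation = No


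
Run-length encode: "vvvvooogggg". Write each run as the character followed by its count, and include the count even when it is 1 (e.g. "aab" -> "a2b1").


String: "vvvvooogggg"
Scanning for consecutive runs:
  'v' x 4
  'o' x 3
  'g' x 4
RLE = "v4o3g4"


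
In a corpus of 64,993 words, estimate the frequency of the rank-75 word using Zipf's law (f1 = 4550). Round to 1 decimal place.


Zipf's law: f(r) = f(1) / r
f(1) = 4550
f(75) = 4550 / 75
= 60.7 occurrences


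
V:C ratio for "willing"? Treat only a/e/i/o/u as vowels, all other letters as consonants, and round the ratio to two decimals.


Word: "willing"
Vowels (a,e,i,o,u): 2
Consonants: 5
Ratio = 2/5
= 0.40


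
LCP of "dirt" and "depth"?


Word 1: "dirt"
Word 2: "depth"
Comparing from start:
  Pos 0: 'd' == 'd'
  Pos 1: 'i' != 'e' (stop)
LCP = "d" (length 1)


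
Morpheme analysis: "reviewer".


Word: "reviewer"
Morphemes: re- | view | -er
Each morpheme carries meaning
= 3 morphemes


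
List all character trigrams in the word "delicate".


Word: "delicate" (length 8)
Number of trigrams = 8 - 3 + 1 = 6
  Position 0: "del"
  Position 1: "eli"
  Position 2: "lic"
  Position 3: "ica"
  Position 4: "cat"
  Position 5: "ate"
Trigrams = "del", "eli", "lic", "ica", "cat", "ate"


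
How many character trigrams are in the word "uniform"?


Word: "uniform" (length 7)
Number of 3-grams = length - 3 + 1 = 7 - 3 + 1
= 5


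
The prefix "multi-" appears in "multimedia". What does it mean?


Prefix: multi-
Example: multimedia (multi- + media)
Meaning = many


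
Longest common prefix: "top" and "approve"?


Word 1: "top"
Word 2: "approve"
Comparing from start:
  Pos 0: 't' != 'a' (stop)
LCP = "" (length 0)


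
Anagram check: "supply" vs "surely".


Word 1: "supply" → sorted: lppsuy
Word 2: "surely" → sorted: elrsuy
Same letters? lppsuy != elrsuy
Anagram = No


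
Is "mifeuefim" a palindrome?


Word: "mifeuefim"
Reversed: "mifeuefim"
Forward == Backward? mifeuefim == mifeuefim
Palindrome = Yes


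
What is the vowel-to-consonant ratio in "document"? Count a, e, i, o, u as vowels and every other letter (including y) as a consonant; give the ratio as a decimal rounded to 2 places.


Word: "document"
Vowels (a,e,i,o,u): 3
Consonants: 5
Ratio = 3/5
= 0.60


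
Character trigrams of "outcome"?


Word: "outcome" (length 7)
Number of trigrams = 7 - 3 + 1 = 5
  Position 0: "out"
  Position 1: "utc"
  Position 2: "tco"
  Position 3: "com"
  Position 4: "ome"
Trigrams = "out", "utc", "tco", "com", "ome"


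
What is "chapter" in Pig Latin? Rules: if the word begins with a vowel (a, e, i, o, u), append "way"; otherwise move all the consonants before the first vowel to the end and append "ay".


Word: "chapter"
Starts with consonant(s) → move to end, add 'ay'
Consonant cluster: "ch"
Pig Latin = "apterchay"


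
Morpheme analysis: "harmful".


Word: "harmful"
Morphemes: harm / -ful
Each morpheme carries meaning
= 2 morphemes


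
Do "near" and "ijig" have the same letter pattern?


Pattern of "near": [0, 1, 2, 3]
Pattern of "ijig": [0, 1, 0, 2]
Patterns do not match
Same pattern = No


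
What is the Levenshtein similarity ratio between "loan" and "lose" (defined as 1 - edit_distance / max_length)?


Word 1: "loan" (length 4)
Word 2: "lose" (length 4)
One optimal edit sequence:
  1. keep 'l'
  2. keep 'o'
  3. substitute 'a' -> 's'  (+1)
  4. substitute 'n' -> 'e'  (+1)
Edit distance = 2
Max length = max(4, 4) = 4
Similarity = 1 - 2/4
= 0.5000


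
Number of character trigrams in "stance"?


Word: "stance" (length 6)
Number of 3-grams = length - 3 + 1 = 6 - 3 + 1
= 4


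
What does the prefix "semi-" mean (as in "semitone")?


Prefix: semi-
Example: semitone (semi- + tone)
Meaning = half


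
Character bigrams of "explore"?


Word: "explore" (length 7)
Number of bigrams = 7 - 2 + 1 = 6
  Position 0: "ex"
  Position 1: "xp"
  Position 2: "pl"
  Position 3: "lo"
  Position 4: "or"
  Position 5: "re"
Bigrams = "ex", "xp", "pl", "lo", "or", "re"


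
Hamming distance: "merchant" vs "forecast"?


Comparing character by character (same length = 8):
  Pos 0: 'm' vs 'f' !=
  Pos 1: 'e' vs 'o' !=
  Pos 2: 'r' vs 'r' =
  Pos 3: 'c' vs 'e' !=
  Pos 4: 'h' vs 'c' !=
  Pos 5: 'a' vs 'a' =
  Pos 6: 'n' vs 's' !=
  Pos 7: 't' vs 't' =
Hamming distance = 5


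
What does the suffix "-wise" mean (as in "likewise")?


Suffix: -wise
Example: likewise = like + -wise
Meaning = in the manner of


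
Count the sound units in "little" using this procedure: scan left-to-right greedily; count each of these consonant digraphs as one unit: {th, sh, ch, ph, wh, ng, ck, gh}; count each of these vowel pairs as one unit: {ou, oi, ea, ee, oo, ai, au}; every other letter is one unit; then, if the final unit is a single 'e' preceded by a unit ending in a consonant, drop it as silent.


Word: "little" (6 letters)
Left-to-right scan:
  [1] 'l' (letter)
  [2] 'i' (letter)
  [3] 't' (letter)
  [4] 't' (letter)
  [5] 'l' (letter)
  [6] 'e' (letter)
Units from scan: 6
Final unit is 'e' after a consonant -> drop as silent (-1)
Sound units = 5 units


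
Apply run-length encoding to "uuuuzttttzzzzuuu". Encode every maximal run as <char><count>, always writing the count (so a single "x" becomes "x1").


String: "uuuuzttttzzzzuuu"
Scanning for consecutive runs:
  'u' x 4
  'z' x 1
  't' x 4
  'z' x 4
  'u' x 3
RLE = "u4z1t4z4u3"


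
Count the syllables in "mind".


Word: "mind"
Syllable breakdown: mind
Counting: 1 part
= 1 syllable


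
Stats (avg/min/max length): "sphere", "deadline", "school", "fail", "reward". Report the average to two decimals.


Lengths: "sphere"=6, "deadline"=8, "school"=6, "fail"=4, "reward"=6
Sum = 30, Count = 5
Average = 30/5 = 6.00
= avg=6.00, min=4, max=8


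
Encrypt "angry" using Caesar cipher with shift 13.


Word: "angry"
Shift: 13
Each letter → (letter + shift) mod 26:
  'a' (0) + 13 = 13 → 'n'
  'n' (13) + 13 = 0 → 'a'
  'g' (6) + 13 = 19 → 't'
  'r' (17) + 13 = 4 → 'e'
  'y' (24) + 13 = 11 → 'l'
Result = "natel"


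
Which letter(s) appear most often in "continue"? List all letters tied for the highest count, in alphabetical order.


Word: "continue"
Letter counts:
  'c': 1
  'e': 1
  'i': 1
  'n': 2
  'o': 1
  't': 1
  'u': 1
Maximum count = 2
Most frequent = 'n' (2 times each)


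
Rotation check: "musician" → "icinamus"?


Word: "musician", Candidate: "icinamus"
Method: check if candidate is substring of word+word
"musicianmusician" contains "icinamus"? No
Is rotation = No


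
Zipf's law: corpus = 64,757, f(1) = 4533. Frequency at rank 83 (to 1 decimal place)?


Zipf's law: f(r) = f(1) / r
f(1) = 4533
f(83) = 4533 / 83
= 54.6 occurrences


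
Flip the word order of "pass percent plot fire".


Original: "pass percent plot fire"
Words (1..n): pass | percent | plot | fire
Reversed (n..1): fire | plot | percent | pass
Result = "fire plot percent pass"


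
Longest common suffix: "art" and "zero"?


Word 1: "art"
Word 2: "zero"
Comparing from end:
  Pos -1: 't' != 'o' (stop)
LCS = "" (length 0)


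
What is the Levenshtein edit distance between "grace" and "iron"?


Word 1: "grace" (length 5)
Word 2: "iron" (length 4)
One optimal edit sequence (insert/delete/substitute each cost 1):
  1. substitute 'g' -> 'i'  (+1)
  2. keep 'r'
  3. delete 'a'  (+1)
  4. substitute 'c' -> 'o'  (+1)
  5. substitute 'e' -> 'n'  (+1)
Total edit operations: 4
Edit distance = 4


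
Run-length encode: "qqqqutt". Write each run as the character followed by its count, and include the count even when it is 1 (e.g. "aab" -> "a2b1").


String: "qqqqutt"
Scanning for consecutive runs:
  'q' x 4
  'u' x 1
  't' x 2
RLE = "q4u1t2"


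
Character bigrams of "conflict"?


Word: "conflict" (length 8)
Number of bigrams = 8 - 2 + 1 = 7
  Position 0: "co"
  Position 1: "on"
  Position 2: "nf"
  Position 3: "fl"
  Position 4: "li"
  Position 5: "ic"
  Position 6: "ct"
Bigrams = "co", "on", "nf", "fl", "li", "ic", "ct"


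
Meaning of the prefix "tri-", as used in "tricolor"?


Prefix: tri-
As in: tricolor -> tri- + color
Meaning = three


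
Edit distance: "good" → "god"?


Word 1: "good" (length 4)
Word 2: "god" (length 3)
One optimal edit sequence (insert/delete/substitute each cost 1):
  1. keep 'g'
  2. delete 'o'  (+1)
  3. keep 'o'
  4. keep 'd'
Total edit operations: 1
Edit distance = 1


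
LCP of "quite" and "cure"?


Word 1: "quite"
Word 2: "cure"
Comparing from start:
  Pos 0: 'q' != 'c' (stop)
LCP = "" (length 0)


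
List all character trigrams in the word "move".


Word: "move" (length 4)
Number of trigrams = 4 - 3 + 1 = 2
  Position 0: "mov"
  Position 1: "ove"
Trigrams = "mov", "ove"


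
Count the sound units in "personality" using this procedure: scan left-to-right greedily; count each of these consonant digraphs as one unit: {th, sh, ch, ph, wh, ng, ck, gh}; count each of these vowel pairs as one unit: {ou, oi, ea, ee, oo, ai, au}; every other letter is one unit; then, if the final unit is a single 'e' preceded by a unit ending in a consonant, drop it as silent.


Word: "personality" (11 letters)
Left-to-right scan:
  1. 'p' (letter)
  2. 'e' (letter)
  3. 'r' (letter)
  4. 's' (letter)
  5. 'o' (letter)
  6. 'n' (letter)
  7. 'a' (letter)
  8. 'l' (letter)
  9. 'i' (letter)
  10. 't' (letter)
  11. 'y' (letter)
Units from scan: 11
Sound units = 11 units


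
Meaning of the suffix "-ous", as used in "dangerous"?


Suffix: -ous
Example: dangerous = danger + -ous
Meaning = having quality of


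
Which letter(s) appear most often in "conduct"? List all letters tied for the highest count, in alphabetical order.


Word: "conduct"
Letter counts:
  'c': 2
  'd': 1
  'n': 1
  'o': 1
  't': 1
  'u': 1
Maximum count = 2
Most frequent = 'c' (2 times each)


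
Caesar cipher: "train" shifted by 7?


Word: "train"
Shift: 7
Each letter → (letter + shift) mod 26:
  't' (19) + 7 = 0 → 'a'
  'r' (17) + 7 = 24 → 'y'
  'a' (0) + 7 = 7 → 'h'
  'i' (8) + 7 = 15 → 'p'
  'n' (13) + 7 = 20 → 'u'
Result = "ayhpu"


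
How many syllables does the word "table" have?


Word: "table"
Syllable breakdown: ta | ble
Counting: 2 parts
= 2 syllables


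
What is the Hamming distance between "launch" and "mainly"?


Comparing character by character (same length = 6):
  Pos 0: 'l' vs 'm' !=
  Pos 1: 'a' vs 'a' =
  Pos 2: 'u' vs 'i' !=
  Pos 3: 'n' vs 'n' =
  Pos 4: 'c' vs 'l' !=
  Pos 5: 'h' vs 'y' !=
Hamming distance = 4


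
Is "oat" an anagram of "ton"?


Word 1: "ton" → sorted: not
Word 2: "oat" → sorted: aot
Same letters? not != aot
Anagram = No


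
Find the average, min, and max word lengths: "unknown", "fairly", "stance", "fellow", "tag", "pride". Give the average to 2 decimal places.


Lengths: "unknown"=7, "fairly"=6, "stance"=6, "fellow"=6, "tag"=3, "pride"=5
Sum = 33, Count = 6
Average = 33/6 = 5.50
= avg=5.50, min=3, max=7


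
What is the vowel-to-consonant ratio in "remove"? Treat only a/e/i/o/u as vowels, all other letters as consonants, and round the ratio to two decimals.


Word: "remove"
Vowels (a,e,i,o,u): 3
Consonants: 3
Ratio = 3/3
= 1.00


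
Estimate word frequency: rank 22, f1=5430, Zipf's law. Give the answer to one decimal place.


Zipf's law: f(r) = f(1) / r
f(1) = 5430
f(22) = 5430 / 22
= 246.8 occurrences


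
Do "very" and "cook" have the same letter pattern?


Pattern of "very": [0, 1, 2, 3]
Pattern of "cook": [0, 1, 1, 2]
Patterns do not match
Same pattern = No


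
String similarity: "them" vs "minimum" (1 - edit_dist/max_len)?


Word 1: "them" (length 4)
Word 2: "minimum" (length 7)
One optimal edit sequence:
  1. insert 'm'  (+1)
  2. insert 'i'  (+1)
  3. insert 'n'  (+1)
  4. substitute 't' -> 'i'  (+1)
  5. substitute 'h' -> 'm'  (+1)
  6. substitute 'e' -> 'u'  (+1)
  7. keep 'm'
Edit distance = 6
Max length = max(4, 7) = 7
Similarity = 1 - 6/7
= 0.1429


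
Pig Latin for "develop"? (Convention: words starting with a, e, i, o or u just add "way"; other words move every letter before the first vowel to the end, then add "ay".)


Word: "develop"
Starts with consonant(s) → move to end, add 'ay'
Consonant cluster: "d"
Pig Latin = "evelopday"


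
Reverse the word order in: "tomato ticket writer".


Original: "tomato ticket writer"
Words (1..n): tomato | ticket | writer
Reversed (n..1): writer | ticket | tomato
Result = "writer ticket tomato"


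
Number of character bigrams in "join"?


Word: "join" (length 4)
Number of 2-grams = length - 2 + 1 = 4 - 2 + 1
= 3


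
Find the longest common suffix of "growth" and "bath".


Word 1: "growth"
Word 2: "bath"
Comparing from end:
  Pos -1: 'h' == 'h'
  Pos -2: 't' == 't'
  Pos -3: 'w' != 'a' (stop)
LCS = "th" (length 2)


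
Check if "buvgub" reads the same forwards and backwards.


Word: "buvgub"
Reversed: "bugvub"
Forward == Backward? buvgub != bugvub
Palindrome = No


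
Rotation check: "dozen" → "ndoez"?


Word: "dozen", Candidate: "ndoez"
Method: check if candidate is substring of word+word
"dozendozen" contains "ndoez"? No
Is rotation = No


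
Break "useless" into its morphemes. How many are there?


Word: "useless"
Morphemes: use | -less
Each morpheme carries meaning
= 2 morphemes


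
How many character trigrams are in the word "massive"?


Word: "massive" (length 7)
Number of 3-grams = length - 3 + 1 = 7 - 3 + 1
= 5


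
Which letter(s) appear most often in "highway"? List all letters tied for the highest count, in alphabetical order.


Word: "highway"
Letter counts:
  'a': 1
  'g': 1
  'h': 2
  'i': 1
  'w': 1
  'y': 1
Maximum count = 2
Most frequent = 'h' (2 times each)


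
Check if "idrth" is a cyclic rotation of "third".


Word: "third", Candidate: "idrth"
Method: check if candidate is substring of word+word
"thirdthird" contains "idrth"? No
Is rotation = No


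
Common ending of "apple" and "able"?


Word 1: "apple"
Word 2: "able"
Comparing from end:
  Pos -1: 'e' == 'e'
  Pos -2: 'l' == 'l'
  Pos -3: 'p' != 'b' (stop)
LCS = "le" (length 2)


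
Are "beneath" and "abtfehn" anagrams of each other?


Word 1: "beneath" → sorted: abeehnt
Word 2: "abtfehn" → sorted: abefhnt
Same letters? abeehnt != abefhnt
Anagram = No


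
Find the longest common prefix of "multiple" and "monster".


Word 1: "multiple"
Word 2: "monster"
Comparing from start:
  Pos 0: 'm' == 'm'
  Pos 1: 'u' != 'o' (stop)
LCP = "m" (length 1)


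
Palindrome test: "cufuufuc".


Word: "cufuufuc"
Reversed: "cufuufuc"
Forward == Backward? cufuufuc == cufuufuc
Palindrome = Yes


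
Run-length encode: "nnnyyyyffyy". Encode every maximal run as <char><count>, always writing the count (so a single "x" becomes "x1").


String: "nnnyyyyffyy"
Scanning for consecutive runs:
  'n' x 3
  'y' x 4
  'f' x 2
  'y' x 2
RLE = "n3y4f2y2"


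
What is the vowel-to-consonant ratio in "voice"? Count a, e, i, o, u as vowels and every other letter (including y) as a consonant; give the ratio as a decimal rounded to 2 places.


Word: "voice"
Vowels (a,e,i,o,u): 3
Consonants: 2
Ratio = 3/2
= 1.50


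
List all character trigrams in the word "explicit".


Word: "explicit" (length 8)
Number of trigrams = 8 - 3 + 1 = 6
  Position 0: "exp"
  Position 1: "xpl"
  Position 2: "pli"
  Position 3: "lic"
  Position 4: "ici"
  Position 5: "cit"
Trigrams = "exp", "xpl", "pli", "lic", "ici", "cit"


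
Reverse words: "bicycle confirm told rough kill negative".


Original: "bicycle confirm told rough kill negative"
Words (1..n): bicycle | confirm | told | rough | kill | negative
Reversed (n..1): negative | kill | rough | told | confirm | bicycle
Result = "negative kill rough told confirm bicycle"


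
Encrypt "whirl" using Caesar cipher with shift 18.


Word: "whirl"
Shift: 18
Each letter → (letter + shift) mod 26:
  'w' (22) + 18 = 14 → 'o'
  'h' (7) + 18 = 25 → 'z'
  'i' (8) + 18 = 0 → 'a'
  'r' (17) + 18 = 9 → 'j'
  'l' (11) + 18 = 3 → 'd'
Result = "ozajd"


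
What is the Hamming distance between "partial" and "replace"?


Comparing character by character (same length = 7):
  Pos 0: 'p' vs 'r' !=
  Pos 1: 'a' vs 'e' !=
  Pos 2: 'r' vs 'p' !=
  Pos 3: 't' vs 'l' !=
  Pos 4: 'i' vs 'a' !=
  Pos 5: 'a' vs 'c' !=
  Pos 6: 'l' vs 'e' !=
Hamming distance = 7


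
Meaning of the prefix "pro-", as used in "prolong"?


Prefix: pro-
Example: prolong (pro- + long)
Meaning = forward / in favor of


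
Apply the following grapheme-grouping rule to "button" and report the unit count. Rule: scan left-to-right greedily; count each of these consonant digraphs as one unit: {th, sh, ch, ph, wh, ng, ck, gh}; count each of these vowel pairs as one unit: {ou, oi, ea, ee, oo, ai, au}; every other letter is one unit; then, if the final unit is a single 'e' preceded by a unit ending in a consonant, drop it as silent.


Word: "button" (6 letters)
Left-to-right scan:
  [1] 'b' (letter)
  [2] 'u' (letter)
  [3] 't' (letter)
  [4] 't' (letter)
  [5] 'o' (letter)
  [6] 'n' (letter)
Units from scan: 6
Sound units = 6 units


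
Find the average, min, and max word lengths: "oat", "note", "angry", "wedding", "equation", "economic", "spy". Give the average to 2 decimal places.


Lengths: "oat"=3, "note"=4, "angry"=5, "wedding"=7, "equation"=8, "economic"=8, "spy"=3
Sum = 38, Count = 7
Average = 38/7 = 5.43
= avg=5.43, min=3, max=8


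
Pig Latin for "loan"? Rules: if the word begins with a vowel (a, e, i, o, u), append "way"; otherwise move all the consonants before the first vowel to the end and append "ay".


Word: "loan"
Starts with consonant(s) → move to end, add 'ay'
Consonant cluster: "l"
Pig Latin = "oanlay"


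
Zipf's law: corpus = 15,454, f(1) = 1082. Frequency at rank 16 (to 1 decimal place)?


Zipf's law: f(r) = f(1) / r
f(1) = 1082
f(16) = 1082 / 16
= 67.6 occurrences


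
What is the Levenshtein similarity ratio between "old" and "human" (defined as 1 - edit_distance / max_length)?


Word 1: "old" (length 3)
Word 2: "human" (length 5)
One optimal edit sequence:
  1. insert 'h'  (+1)
  2. insert 'u'  (+1)
  3. substitute 'o' -> 'm'  (+1)
  4. substitute 'l' -> 'a'  (+1)
  5. substitute 'd' -> 'n'  (+1)
Edit distance = 5
Max length = max(3, 5) = 5
Similarity = 1 - 5/5
= 0.0000


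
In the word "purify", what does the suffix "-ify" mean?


Suffix: -ify
Example: purify = pure + -ify, with a spelling change
Meaning = to make


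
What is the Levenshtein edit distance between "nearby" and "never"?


Word 1: "nearby" (length 6)
Word 2: "never" (length 5)
One optimal edit sequence (insert/delete/substitute each cost 1):
  1. keep 'n'
  2. keep 'e'
  3. delete 'a'  (+1)
  4. substitute 'r' -> 'v'  (+1)
  5. substitute 'b' -> 'e'  (+1)
  6. substitute 'y' -> 'r'  (+1)
Total edit operations: 4
Edit distance = 4


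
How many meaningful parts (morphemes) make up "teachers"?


Word: "teachers"
Morphemes: teach / -er / -s
Each morpheme carries meaning
= 3 morphemes


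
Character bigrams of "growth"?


Word: "growth" (length 6)
Number of bigrams = 6 - 2 + 1 = 5
  Position 0: "gr"
  Position 1: "ro"
  Position 2: "ow"
  Position 3: "wt"
  Position 4: "th"
Bigrams = "gr", "ro", "ow", "wt", "th"


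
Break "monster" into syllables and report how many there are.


Word: "monster"
Syllable breakdown: mon-ster
Counting: 2 parts
= 2 syllables


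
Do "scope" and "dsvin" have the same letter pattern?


Pattern of "scope": [0, 1, 2, 3, 4]
Pattern of "dsvin": [0, 1, 2, 3, 4]
Patterns match
Same pattern = Yes


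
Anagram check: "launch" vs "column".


Word 1: "launch" → sorted: achlnu
Word 2: "column" → sorted: clmnou
Same letters? achlnu != clmnou
Anagram = No


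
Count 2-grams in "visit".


Word: "visit" (length 5)
Number of 2-grams = length - 2 + 1 = 5 - 2 + 1
= 4


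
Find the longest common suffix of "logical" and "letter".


Word 1: "logical"
Word 2: "letter"
Comparing from end:
  Pos -1: 'l' != 'r' (stop)
LCS = "" (length 0)


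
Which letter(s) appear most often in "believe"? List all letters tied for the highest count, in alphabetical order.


Word: "believe"
Letter counts:
  'b': 1
  'e': 3
  'i': 1
  'l': 1
  'v': 1
Maximum count = 3
Most frequent = 'e' (3 times each)


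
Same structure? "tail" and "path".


Pattern of "tail": [0, 1, 2, 3]
Pattern of "path": [0, 1, 2, 3]
Patterns match
Same pattern = Yes


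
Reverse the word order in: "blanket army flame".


Original: "blanket army flame"
Words (1..n): blanket | army | flame
Reversed (n..1): flame | army | blanket
Result = "flame army blanket"


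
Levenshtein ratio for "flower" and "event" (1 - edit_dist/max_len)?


Word 1: "flower" (length 6)
Word 2: "event" (length 5)
One optimal edit sequence:
  1. delete 'f'  (+1)
  2. substitute 'l' -> 'e'  (+1)
  3. substitute 'o' -> 'v'  (+1)
  4. substitute 'w' -> 'e'  (+1)
  5. substitute 'e' -> 'n'  (+1)
  6. substitute 'r' -> 't'  (+1)
Edit distance = 6
Max length = max(6, 5) = 6
Similarity = 1 - 6/6
= 0.0000
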